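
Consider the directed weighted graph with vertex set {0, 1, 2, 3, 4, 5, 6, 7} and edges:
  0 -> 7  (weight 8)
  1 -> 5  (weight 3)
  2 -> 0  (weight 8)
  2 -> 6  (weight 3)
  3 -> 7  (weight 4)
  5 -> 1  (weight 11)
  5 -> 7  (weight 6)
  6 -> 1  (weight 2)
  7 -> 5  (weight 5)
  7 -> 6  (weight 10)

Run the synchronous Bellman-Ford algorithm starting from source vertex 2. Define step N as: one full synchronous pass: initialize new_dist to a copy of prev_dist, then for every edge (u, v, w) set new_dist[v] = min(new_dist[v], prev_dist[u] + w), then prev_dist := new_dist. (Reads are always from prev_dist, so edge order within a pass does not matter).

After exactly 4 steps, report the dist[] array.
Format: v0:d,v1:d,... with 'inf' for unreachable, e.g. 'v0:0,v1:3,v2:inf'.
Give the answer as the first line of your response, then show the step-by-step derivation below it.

v0:8,v1:5,v2:0,v3:inf,v4:inf,v5:8,v6:3,v7:14

step 1: dist = v0:8,v1:inf,v2:0,v3:inf,v4:inf,v5:inf,v6:3,v7:inf
step 2: dist = v0:8,v1:5,v2:0,v3:inf,v4:inf,v5:inf,v6:3,v7:16
step 3: dist = v0:8,v1:5,v2:0,v3:inf,v4:inf,v5:8,v6:3,v7:16
step 4: dist = v0:8,v1:5,v2:0,v3:inf,v4:inf,v5:8,v6:3,v7:14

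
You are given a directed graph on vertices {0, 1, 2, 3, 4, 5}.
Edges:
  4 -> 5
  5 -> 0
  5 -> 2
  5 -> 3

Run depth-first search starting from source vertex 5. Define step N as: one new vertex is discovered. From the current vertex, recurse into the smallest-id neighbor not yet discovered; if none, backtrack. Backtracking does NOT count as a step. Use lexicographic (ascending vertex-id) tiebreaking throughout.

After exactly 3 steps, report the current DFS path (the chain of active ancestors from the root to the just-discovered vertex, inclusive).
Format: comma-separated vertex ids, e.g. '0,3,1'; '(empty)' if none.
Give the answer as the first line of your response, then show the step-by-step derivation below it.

5,2

step 1: discover 5; path=5; order=5
step 2: discover 0; path=5>0; order=5,0
step 3: discover 2; path=5>2; order=5,0,2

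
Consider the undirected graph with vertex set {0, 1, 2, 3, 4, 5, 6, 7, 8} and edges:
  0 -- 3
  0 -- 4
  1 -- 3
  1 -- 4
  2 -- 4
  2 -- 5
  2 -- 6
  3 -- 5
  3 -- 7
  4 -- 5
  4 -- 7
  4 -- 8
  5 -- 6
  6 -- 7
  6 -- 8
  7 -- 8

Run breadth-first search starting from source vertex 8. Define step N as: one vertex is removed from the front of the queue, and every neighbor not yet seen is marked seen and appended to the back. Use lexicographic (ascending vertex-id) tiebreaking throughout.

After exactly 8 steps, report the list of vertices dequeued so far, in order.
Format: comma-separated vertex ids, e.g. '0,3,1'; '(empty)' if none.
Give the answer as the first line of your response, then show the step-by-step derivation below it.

8,4,6,7,0,1,2,5

step 1: dequeue 8; queue=[4,6,7]; order=8
step 2: dequeue 4; queue=[6,7,0,1,2,5]; order=8,4
step 3: dequeue 6; queue=[7,0,1,2,5]; order=8,4,6
step 4: dequeue 7; queue=[0,1,2,5,3]; order=8,4,6,7
step 5: dequeue 0; queue=[1,2,5,3]; order=8,4,6,7,0
step 6: dequeue 1; queue=[2,5,3]; order=8,4,6,7,0,1
step 7: dequeue 2; queue=[5,3]; order=8,4,6,7,0,1,2
step 8: dequeue 5; queue=[3]; order=8,4,6,7,0,1,2,5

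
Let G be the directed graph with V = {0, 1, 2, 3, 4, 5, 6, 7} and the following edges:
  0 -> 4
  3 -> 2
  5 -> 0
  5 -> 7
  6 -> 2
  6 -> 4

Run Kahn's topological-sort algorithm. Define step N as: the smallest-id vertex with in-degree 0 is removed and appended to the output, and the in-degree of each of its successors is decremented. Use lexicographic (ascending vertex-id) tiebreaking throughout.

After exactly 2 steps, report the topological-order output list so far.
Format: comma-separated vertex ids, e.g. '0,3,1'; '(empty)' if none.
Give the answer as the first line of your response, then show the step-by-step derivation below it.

1,3

step 1: output 1; order=[1]; indeg=(1,0,2,0,2,0,0,1)
step 2: output 3; order=[1,3]; indeg=(1,0,1,0,2,0,0,1)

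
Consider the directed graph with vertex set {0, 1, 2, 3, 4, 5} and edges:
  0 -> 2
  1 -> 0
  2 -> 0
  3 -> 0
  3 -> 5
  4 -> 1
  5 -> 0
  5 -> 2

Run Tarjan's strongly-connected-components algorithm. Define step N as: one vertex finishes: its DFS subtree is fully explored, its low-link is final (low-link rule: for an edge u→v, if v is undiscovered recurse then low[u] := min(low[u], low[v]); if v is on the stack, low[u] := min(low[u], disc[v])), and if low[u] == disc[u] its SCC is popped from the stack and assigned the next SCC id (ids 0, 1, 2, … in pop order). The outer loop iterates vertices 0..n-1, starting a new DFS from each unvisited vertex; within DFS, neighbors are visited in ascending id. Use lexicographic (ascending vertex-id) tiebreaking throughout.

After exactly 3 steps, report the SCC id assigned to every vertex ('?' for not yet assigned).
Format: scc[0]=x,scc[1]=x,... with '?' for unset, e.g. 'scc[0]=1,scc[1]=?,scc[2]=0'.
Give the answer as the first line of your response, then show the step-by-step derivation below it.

scc[0]=0,scc[1]=1,scc[2]=0,scc[3]=?,scc[4]=?,scc[5]=?

step 1: low=(low[0]=0,low[1]=?,low[2]=0,low[3]=?,low[4]=?,low[5]=?); scc=(scc[0]=?,scc[1]=?,scc[2]=?,scc[3]=?,scc[4]=?,scc[5]=?)
step 2: low=(low[0]=0,low[1]=?,low[2]=0,low[3]=?,low[4]=?,low[5]=?); scc=(scc[0]=0,scc[1]=?,scc[2]=0,scc[3]=?,scc[4]=?,scc[5]=?)
step 3: low=(low[0]=0,low[1]=2,low[2]=0,low[3]=?,low[4]=?,low[5]=?); scc=(scc[0]=0,scc[1]=1,scc[2]=0,scc[3]=?,scc[4]=?,scc[5]=?)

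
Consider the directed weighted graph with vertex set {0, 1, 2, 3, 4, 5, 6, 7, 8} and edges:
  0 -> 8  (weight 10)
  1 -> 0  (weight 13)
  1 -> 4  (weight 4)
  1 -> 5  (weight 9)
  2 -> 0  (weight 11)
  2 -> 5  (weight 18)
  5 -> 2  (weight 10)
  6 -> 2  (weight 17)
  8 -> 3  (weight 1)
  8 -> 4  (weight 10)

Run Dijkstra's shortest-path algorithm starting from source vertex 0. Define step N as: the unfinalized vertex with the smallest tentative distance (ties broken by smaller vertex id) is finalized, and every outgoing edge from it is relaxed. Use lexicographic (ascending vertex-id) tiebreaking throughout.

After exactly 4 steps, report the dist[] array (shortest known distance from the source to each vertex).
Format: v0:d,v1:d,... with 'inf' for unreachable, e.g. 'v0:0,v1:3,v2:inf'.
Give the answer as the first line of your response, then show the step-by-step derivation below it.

v0:0,v1:inf,v2:inf,v3:11,v4:20,v5:inf,v6:inf,v7:inf,v8:10

step 1: dist = v0:0,v1:inf,v2:inf,v3:inf,v4:inf,v5:inf,v6:inf,v7:inf,v8:10
step 2: dist = v0:0,v1:inf,v2:inf,v3:11,v4:20,v5:inf,v6:inf,v7:inf,v8:10
step 3: dist = v0:0,v1:inf,v2:inf,v3:11,v4:20,v5:inf,v6:inf,v7:inf,v8:10
step 4: dist = v0:0,v1:inf,v2:inf,v3:11,v4:20,v5:inf,v6:inf,v7:inf,v8:10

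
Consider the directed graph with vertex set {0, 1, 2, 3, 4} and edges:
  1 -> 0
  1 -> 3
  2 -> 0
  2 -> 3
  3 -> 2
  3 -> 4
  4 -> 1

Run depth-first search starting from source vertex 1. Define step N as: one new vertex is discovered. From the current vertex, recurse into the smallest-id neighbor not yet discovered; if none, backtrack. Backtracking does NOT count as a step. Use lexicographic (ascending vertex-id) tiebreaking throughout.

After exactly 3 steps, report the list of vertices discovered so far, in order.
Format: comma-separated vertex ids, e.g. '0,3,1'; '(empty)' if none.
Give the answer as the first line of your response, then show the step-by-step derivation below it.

1,0,3

step 1: discover 1; path=1; order=1
step 2: discover 0; path=1>0; order=1,0
step 3: discover 3; path=1>3; order=1,0,3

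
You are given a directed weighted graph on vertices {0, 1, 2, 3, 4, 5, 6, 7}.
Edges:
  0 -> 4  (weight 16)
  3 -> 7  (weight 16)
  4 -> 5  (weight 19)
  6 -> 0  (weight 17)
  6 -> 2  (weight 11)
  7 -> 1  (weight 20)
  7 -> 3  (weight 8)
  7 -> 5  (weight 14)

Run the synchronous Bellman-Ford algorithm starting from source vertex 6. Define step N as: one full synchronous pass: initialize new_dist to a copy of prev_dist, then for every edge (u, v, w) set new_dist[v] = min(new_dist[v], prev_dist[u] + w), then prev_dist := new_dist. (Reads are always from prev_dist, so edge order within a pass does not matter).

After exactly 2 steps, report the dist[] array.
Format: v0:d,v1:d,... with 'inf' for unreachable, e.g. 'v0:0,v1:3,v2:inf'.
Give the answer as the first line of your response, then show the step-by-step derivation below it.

v0:17,v1:inf,v2:11,v3:inf,v4:33,v5:inf,v6:0,v7:inf

step 1: dist = v0:17,v1:inf,v2:11,v3:inf,v4:inf,v5:inf,v6:0,v7:inf
step 2: dist = v0:17,v1:inf,v2:11,v3:inf,v4:33,v5:inf,v6:0,v7:inf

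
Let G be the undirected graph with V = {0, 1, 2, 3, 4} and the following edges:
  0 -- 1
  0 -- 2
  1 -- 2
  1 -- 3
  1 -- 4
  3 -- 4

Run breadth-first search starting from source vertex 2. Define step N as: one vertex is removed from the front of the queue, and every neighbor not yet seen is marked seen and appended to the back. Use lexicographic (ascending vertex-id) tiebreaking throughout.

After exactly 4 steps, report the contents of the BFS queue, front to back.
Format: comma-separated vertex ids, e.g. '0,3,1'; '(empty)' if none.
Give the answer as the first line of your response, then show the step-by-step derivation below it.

4

step 1: dequeue 2; queue=[0,1]; order=2
step 2: dequeue 0; queue=[1]; order=2,0
step 3: dequeue 1; queue=[3,4]; order=2,0,1
step 4: dequeue 3; queue=[4]; order=2,0,1,3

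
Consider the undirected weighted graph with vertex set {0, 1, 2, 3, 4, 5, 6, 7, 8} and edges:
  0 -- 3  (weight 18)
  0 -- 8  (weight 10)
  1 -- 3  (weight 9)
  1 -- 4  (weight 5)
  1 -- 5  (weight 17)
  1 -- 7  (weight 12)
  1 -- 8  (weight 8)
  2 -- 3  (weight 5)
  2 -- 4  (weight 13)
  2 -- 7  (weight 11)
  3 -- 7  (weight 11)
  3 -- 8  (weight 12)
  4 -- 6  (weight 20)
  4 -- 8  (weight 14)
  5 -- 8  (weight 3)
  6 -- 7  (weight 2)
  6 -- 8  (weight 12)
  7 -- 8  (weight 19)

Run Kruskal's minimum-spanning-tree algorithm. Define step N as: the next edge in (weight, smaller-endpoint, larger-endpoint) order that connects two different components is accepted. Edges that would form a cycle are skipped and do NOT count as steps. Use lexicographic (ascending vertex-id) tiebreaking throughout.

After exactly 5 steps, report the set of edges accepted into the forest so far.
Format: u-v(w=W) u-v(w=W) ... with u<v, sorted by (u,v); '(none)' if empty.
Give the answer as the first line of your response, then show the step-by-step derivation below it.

1-4(w=5) 1-8(w=8) 2-3(w=5) 5-8(w=3) 6-7(w=2)

step 1: add edge 6-7 (w=2); MST = {6-7(w=2)}
step 2: add edge 5-8 (w=3); MST = {5-8(w=3) 6-7(w=2)}
step 3: add edge 1-4 (w=5); MST = {1-4(w=5) 5-8(w=3) 6-7(w=2)}
step 4: add edge 2-3 (w=5); MST = {1-4(w=5) 2-3(w=5) 5-8(w=3) 6-7(w=2)}
step 5: add edge 1-8 (w=8); MST = {1-4(w=5) 1-8(w=8) 2-3(w=5) 5-8(w=3) 6-7(w=2)}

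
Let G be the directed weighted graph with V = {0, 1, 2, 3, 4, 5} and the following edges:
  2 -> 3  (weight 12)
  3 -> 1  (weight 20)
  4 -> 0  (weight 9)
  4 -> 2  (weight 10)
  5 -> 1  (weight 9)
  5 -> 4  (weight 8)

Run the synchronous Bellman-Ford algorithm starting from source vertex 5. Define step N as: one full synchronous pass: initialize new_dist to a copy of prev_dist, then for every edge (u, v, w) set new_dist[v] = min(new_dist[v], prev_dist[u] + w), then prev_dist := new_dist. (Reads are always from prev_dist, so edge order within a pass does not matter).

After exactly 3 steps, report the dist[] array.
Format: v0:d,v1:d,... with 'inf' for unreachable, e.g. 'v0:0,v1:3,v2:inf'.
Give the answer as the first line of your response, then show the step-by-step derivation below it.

v0:17,v1:9,v2:18,v3:30,v4:8,v5:0

step 1: dist = v0:inf,v1:9,v2:inf,v3:inf,v4:8,v5:0
step 2: dist = v0:17,v1:9,v2:18,v3:inf,v4:8,v5:0
step 3: dist = v0:17,v1:9,v2:18,v3:30,v4:8,v5:0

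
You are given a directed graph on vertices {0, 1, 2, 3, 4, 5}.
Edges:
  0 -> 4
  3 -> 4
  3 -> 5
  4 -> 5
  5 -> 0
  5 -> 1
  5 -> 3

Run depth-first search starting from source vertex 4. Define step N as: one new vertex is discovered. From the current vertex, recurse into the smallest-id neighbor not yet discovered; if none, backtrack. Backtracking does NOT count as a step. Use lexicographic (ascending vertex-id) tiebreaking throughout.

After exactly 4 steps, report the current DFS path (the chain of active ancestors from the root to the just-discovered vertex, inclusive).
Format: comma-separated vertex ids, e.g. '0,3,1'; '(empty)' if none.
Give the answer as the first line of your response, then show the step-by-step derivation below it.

4,5,1

step 1: discover 4; path=4; order=4
step 2: discover 5; path=4>5; order=4,5
step 3: discover 0; path=4>5>0; order=4,5,0
step 4: discover 1; path=4>5>1; order=4,5,0,1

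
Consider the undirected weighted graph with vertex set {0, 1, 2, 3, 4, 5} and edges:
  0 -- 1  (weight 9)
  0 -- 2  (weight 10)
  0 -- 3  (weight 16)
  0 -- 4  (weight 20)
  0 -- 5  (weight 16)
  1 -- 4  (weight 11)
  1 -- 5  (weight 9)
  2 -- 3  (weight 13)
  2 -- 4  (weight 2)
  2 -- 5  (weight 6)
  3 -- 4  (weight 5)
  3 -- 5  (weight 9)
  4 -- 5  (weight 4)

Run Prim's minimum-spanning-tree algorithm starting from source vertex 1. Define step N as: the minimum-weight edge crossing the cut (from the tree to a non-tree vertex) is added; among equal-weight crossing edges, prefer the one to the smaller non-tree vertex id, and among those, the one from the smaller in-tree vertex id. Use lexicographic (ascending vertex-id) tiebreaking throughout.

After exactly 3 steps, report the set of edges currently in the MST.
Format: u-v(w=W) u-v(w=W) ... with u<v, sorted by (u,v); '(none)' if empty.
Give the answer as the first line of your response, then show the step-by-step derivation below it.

0-1(w=9) 1-5(w=9) 4-5(w=4)

step 1: add edge 0-1 (w=9); MST = {0-1(w=9)}
step 2: add edge 1-5 (w=9); MST = {0-1(w=9) 1-5(w=9)}
step 3: add edge 4-5 (w=4); MST = {0-1(w=9) 1-5(w=9) 4-5(w=4)}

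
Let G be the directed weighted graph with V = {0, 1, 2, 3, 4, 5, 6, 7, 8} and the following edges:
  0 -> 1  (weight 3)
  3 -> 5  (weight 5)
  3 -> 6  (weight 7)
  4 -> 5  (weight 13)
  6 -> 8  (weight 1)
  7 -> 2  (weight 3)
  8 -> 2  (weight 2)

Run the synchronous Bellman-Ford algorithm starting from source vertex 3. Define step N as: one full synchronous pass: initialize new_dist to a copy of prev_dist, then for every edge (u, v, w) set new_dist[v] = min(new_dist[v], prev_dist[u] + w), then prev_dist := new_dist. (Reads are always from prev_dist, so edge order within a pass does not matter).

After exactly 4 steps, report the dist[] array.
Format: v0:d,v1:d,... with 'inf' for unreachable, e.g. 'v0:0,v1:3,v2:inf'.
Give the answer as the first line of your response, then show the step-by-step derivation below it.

v0:inf,v1:inf,v2:10,v3:0,v4:inf,v5:5,v6:7,v7:inf,v8:8

step 1: dist = v0:inf,v1:inf,v2:inf,v3:0,v4:inf,v5:5,v6:7,v7:inf,v8:inf
step 2: dist = v0:inf,v1:inf,v2:inf,v3:0,v4:inf,v5:5,v6:7,v7:inf,v8:8
step 3: dist = v0:inf,v1:inf,v2:10,v3:0,v4:inf,v5:5,v6:7,v7:inf,v8:8
step 4: dist = v0:inf,v1:inf,v2:10,v3:0,v4:inf,v5:5,v6:7,v7:inf,v8:8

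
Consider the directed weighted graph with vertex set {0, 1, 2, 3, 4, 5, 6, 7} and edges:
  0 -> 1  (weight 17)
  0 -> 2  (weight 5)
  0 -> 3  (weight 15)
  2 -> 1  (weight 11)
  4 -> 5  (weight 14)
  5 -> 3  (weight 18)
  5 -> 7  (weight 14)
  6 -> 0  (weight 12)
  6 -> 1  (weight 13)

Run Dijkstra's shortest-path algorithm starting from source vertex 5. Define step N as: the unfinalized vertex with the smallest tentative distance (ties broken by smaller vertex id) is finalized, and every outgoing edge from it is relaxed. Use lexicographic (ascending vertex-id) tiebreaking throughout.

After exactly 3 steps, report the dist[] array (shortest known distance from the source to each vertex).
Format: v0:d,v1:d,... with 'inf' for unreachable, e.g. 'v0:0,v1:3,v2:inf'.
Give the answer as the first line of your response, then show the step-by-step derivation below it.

v0:inf,v1:inf,v2:inf,v3:18,v4:inf,v5:0,v6:inf,v7:14

step 1: dist = v0:inf,v1:inf,v2:inf,v3:18,v4:inf,v5:0,v6:inf,v7:14
step 2: dist = v0:inf,v1:inf,v2:inf,v3:18,v4:inf,v5:0,v6:inf,v7:14
step 3: dist = v0:inf,v1:inf,v2:inf,v3:18,v4:inf,v5:0,v6:inf,v7:14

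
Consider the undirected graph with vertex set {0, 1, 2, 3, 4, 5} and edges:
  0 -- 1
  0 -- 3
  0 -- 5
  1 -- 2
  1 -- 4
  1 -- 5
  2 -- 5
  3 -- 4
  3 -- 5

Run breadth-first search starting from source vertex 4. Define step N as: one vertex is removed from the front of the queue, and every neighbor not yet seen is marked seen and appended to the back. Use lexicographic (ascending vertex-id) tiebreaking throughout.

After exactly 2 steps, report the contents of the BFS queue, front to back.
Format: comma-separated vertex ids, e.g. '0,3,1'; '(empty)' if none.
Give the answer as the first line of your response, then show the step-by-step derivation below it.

3,0,2,5

step 1: dequeue 4; queue=[1,3]; order=4
step 2: dequeue 1; queue=[3,0,2,5]; order=4,1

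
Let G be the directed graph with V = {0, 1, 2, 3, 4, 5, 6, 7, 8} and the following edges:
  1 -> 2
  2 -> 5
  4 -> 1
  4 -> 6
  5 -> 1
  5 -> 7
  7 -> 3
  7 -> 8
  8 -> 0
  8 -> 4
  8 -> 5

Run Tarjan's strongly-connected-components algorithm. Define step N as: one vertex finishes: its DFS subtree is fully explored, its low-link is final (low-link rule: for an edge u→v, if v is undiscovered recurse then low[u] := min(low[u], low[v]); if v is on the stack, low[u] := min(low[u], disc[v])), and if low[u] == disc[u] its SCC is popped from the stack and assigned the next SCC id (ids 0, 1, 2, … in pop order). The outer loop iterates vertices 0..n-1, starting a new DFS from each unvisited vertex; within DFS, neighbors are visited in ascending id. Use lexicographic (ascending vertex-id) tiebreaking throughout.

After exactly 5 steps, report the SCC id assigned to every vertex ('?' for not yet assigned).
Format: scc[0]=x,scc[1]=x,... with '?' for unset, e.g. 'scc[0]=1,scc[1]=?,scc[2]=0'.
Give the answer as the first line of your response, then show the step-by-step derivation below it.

scc[0]=0,scc[1]=?,scc[2]=?,scc[3]=1,scc[4]=?,scc[5]=?,scc[6]=2,scc[7]=?,scc[8]=?

step 1: low=(low[0]=0,low[1]=?,low[2]=?,low[3]=?,low[4]=?,low[5]=?,low[6]=?,low[7]=?,low[8]=?); scc=(scc[0]=0,scc[1]=?,scc[2]=?,scc[3]=?,scc[4]=?,scc[5]=?,scc[6]=?,scc[7]=?,scc[8]=?)
step 2: low=(low[0]=0,low[1]=1,low[2]=2,low[3]=5,low[4]=?,low[5]=1,low[6]=?,low[7]=4,low[8]=?); scc=(scc[0]=0,scc[1]=?,scc[2]=?,scc[3]=1,scc[4]=?,scc[5]=?,scc[6]=?,scc[7]=?,scc[8]=?)
step 3: low=(low[0]=0,low[1]=1,low[2]=2,low[3]=5,low[4]=1,low[5]=1,low[6]=8,low[7]=4,low[8]=6); scc=(scc[0]=0,scc[1]=?,scc[2]=?,scc[3]=1,scc[4]=?,scc[5]=?,scc[6]=2,scc[7]=?,scc[8]=?)
step 4: low=(low[0]=0,low[1]=1,low[2]=2,low[3]=5,low[4]=1,low[5]=1,low[6]=8,low[7]=4,low[8]=6); scc=(scc[0]=0,scc[1]=?,scc[2]=?,scc[3]=1,scc[4]=?,scc[5]=?,scc[6]=2,scc[7]=?,scc[8]=?)
step 5: low=(low[0]=0,low[1]=1,low[2]=2,low[3]=5,low[4]=1,low[5]=1,low[6]=8,low[7]=4,low[8]=1); scc=(scc[0]=0,scc[1]=?,scc[2]=?,scc[3]=1,scc[4]=?,scc[5]=?,scc[6]=2,scc[7]=?,scc[8]=?)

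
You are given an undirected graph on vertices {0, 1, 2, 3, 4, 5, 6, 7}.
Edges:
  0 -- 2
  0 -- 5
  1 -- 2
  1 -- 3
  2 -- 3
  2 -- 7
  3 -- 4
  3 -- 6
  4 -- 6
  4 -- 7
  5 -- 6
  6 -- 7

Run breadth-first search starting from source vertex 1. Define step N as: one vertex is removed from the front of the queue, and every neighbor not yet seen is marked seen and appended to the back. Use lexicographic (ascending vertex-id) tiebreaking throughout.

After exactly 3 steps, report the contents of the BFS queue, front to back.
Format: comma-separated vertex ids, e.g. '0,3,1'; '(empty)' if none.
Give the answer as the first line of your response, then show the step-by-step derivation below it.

0,7,4,6

step 1: dequeue 1; queue=[2,3]; order=1
step 2: dequeue 2; queue=[3,0,7]; order=1,2
step 3: dequeue 3; queue=[0,7,4,6]; order=1,2,3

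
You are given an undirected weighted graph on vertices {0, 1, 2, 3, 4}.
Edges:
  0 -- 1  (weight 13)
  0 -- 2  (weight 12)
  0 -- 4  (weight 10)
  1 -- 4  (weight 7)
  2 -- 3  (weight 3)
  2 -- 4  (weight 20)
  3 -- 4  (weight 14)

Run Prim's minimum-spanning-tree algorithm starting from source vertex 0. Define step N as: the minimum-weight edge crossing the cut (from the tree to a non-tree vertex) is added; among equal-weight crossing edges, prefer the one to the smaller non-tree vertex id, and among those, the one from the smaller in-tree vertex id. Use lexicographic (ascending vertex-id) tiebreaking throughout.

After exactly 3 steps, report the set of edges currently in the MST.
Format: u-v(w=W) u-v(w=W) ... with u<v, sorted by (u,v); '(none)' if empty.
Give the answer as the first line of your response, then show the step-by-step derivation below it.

0-2(w=12) 0-4(w=10) 1-4(w=7)

step 1: add edge 0-4 (w=10); MST = {0-4(w=10)}
step 2: add edge 1-4 (w=7); MST = {0-4(w=10) 1-4(w=7)}
step 3: add edge 0-2 (w=12); MST = {0-2(w=12) 0-4(w=10) 1-4(w=7)}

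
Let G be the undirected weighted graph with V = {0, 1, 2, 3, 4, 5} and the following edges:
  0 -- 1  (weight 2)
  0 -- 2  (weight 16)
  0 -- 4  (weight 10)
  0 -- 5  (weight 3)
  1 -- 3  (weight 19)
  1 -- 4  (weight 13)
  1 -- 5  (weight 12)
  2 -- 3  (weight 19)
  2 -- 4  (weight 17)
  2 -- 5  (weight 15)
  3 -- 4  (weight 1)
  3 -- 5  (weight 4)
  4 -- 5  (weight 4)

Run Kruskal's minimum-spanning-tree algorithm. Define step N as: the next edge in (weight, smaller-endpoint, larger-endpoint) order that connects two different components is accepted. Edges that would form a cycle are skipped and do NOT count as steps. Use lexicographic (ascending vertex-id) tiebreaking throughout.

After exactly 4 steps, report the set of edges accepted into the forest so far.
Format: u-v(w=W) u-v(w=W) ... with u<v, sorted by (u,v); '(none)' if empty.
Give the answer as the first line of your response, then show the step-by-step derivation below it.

0-1(w=2) 0-5(w=3) 3-4(w=1) 3-5(w=4)

step 1: add edge 3-4 (w=1); MST = {3-4(w=1)}
step 2: add edge 0-1 (w=2); MST = {0-1(w=2) 3-4(w=1)}
step 3: add edge 0-5 (w=3); MST = {0-1(w=2) 0-5(w=3) 3-4(w=1)}
step 4: add edge 3-5 (w=4); MST = {0-1(w=2) 0-5(w=3) 3-4(w=1) 3-5(w=4)}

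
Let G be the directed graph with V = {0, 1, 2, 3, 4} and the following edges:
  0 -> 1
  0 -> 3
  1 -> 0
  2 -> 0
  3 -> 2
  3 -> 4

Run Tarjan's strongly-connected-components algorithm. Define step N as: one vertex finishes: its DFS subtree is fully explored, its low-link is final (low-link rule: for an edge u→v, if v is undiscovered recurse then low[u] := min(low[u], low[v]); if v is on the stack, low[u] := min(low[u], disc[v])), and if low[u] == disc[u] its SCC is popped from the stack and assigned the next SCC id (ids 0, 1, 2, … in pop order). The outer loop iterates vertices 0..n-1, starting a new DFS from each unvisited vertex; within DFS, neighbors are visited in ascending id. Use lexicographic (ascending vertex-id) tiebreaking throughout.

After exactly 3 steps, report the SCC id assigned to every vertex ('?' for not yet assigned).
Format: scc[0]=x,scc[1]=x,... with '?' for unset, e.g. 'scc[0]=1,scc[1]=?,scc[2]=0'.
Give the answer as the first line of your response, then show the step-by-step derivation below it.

scc[0]=?,scc[1]=?,scc[2]=?,scc[3]=?,scc[4]=0

step 1: low=(low[0]=0,low[1]=0,low[2]=?,low[3]=?,low[4]=?); scc=(scc[0]=?,scc[1]=?,scc[2]=?,scc[3]=?,scc[4]=?)
step 2: low=(low[0]=0,low[1]=0,low[2]=0,low[3]=2,low[4]=?); scc=(scc[0]=?,scc[1]=?,scc[2]=?,scc[3]=?,scc[4]=?)
step 3: low=(low[0]=0,low[1]=0,low[2]=0,low[3]=0,low[4]=4); scc=(scc[0]=?,scc[1]=?,scc[2]=?,scc[3]=?,scc[4]=0)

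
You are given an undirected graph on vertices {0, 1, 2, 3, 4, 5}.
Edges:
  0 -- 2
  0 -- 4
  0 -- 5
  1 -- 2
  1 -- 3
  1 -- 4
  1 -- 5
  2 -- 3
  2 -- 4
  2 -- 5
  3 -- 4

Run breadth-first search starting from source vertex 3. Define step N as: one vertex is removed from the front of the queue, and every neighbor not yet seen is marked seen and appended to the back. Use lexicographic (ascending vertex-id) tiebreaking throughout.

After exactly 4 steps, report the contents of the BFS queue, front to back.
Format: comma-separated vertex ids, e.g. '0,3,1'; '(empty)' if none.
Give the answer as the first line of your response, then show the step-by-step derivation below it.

5,0

step 1: dequeue 3; queue=[1,2,4]; order=3
step 2: dequeue 1; queue=[2,4,5]; order=3,1
step 3: dequeue 2; queue=[4,5,0]; order=3,1,2
step 4: dequeue 4; queue=[5,0]; order=3,1,2,4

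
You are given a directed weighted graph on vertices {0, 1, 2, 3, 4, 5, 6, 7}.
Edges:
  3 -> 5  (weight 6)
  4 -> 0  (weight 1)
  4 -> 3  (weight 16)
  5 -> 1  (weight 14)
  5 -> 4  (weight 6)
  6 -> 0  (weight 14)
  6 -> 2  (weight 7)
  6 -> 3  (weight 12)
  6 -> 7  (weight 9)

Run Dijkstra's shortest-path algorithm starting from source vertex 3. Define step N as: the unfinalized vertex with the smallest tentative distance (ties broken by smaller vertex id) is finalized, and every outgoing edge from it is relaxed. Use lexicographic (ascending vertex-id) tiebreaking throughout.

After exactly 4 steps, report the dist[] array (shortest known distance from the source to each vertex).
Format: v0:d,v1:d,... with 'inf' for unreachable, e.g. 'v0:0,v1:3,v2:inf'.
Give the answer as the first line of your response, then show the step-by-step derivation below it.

v0:13,v1:20,v2:inf,v3:0,v4:12,v5:6,v6:inf,v7:inf

step 1: dist = v0:inf,v1:inf,v2:inf,v3:0,v4:inf,v5:6,v6:inf,v7:inf
step 2: dist = v0:inf,v1:20,v2:inf,v3:0,v4:12,v5:6,v6:inf,v7:inf
step 3: dist = v0:13,v1:20,v2:inf,v3:0,v4:12,v5:6,v6:inf,v7:inf
step 4: dist = v0:13,v1:20,v2:inf,v3:0,v4:12,v5:6,v6:inf,v7:inf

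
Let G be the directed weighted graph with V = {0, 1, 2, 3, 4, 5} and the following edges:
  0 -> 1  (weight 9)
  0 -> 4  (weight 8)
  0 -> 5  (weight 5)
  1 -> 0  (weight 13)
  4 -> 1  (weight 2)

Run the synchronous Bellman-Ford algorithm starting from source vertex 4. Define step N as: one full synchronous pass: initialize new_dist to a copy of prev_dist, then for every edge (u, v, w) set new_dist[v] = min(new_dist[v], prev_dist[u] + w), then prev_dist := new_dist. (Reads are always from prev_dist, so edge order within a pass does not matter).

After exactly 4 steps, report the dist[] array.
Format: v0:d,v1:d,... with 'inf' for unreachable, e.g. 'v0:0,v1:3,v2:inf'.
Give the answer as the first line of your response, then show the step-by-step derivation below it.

v0:15,v1:2,v2:inf,v3:inf,v4:0,v5:20

step 1: dist = v0:inf,v1:2,v2:inf,v3:inf,v4:0,v5:inf
step 2: dist = v0:15,v1:2,v2:inf,v3:inf,v4:0,v5:inf
step 3: dist = v0:15,v1:2,v2:inf,v3:inf,v4:0,v5:20
step 4: dist = v0:15,v1:2,v2:inf,v3:inf,v4:0,v5:20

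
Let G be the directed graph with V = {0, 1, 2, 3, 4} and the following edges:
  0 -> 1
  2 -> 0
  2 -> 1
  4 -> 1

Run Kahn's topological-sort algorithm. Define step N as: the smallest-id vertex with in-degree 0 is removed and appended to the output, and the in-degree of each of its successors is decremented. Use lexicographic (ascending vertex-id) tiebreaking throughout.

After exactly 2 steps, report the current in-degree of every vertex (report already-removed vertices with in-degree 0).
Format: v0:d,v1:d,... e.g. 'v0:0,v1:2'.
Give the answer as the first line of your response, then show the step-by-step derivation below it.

v0:0,v1:1,v2:0,v3:0,v4:0

step 1: output 2; order=[2]; indeg=(0,2,0,0,0)
step 2: output 0; order=[2,0]; indeg=(0,1,0,0,0)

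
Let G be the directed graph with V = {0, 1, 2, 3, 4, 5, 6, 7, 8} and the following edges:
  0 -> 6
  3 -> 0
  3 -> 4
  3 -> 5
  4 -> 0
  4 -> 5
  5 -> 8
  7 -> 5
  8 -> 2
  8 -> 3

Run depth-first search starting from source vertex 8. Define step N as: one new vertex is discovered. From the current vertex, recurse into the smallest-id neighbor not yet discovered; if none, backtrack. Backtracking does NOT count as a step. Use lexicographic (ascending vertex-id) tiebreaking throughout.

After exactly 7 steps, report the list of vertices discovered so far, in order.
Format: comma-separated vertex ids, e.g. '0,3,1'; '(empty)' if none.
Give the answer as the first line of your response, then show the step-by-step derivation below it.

8,2,3,0,6,4,5

step 1: discover 8; path=8; order=8
step 2: discover 2; path=8>2; order=8,2
step 3: discover 3; path=8>3; order=8,2,3
step 4: discover 0; path=8>3>0; order=8,2,3,0
step 5: discover 6; path=8>3>0>6; order=8,2,3,0,6
step 6: discover 4; path=8>3>4; order=8,2,3,0,6,4
step 7: discover 5; path=8>3>4>5; order=8,2,3,0,6,4,5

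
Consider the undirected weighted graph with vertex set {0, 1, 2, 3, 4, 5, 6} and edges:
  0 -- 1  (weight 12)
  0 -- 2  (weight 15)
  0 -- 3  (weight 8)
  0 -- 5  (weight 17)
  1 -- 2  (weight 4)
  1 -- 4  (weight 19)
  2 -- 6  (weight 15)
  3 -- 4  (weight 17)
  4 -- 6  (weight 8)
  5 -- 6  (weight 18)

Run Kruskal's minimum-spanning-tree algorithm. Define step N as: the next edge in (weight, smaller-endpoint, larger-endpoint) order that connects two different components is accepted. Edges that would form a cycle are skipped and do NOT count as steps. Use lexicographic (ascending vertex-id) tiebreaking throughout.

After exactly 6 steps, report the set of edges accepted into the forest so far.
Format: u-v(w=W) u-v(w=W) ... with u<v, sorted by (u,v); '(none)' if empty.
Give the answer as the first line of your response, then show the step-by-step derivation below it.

0-1(w=12) 0-3(w=8) 0-5(w=17) 1-2(w=4) 2-6(w=15) 4-6(w=8)

step 1: add edge 1-2 (w=4); MST = {1-2(w=4)}
step 2: add edge 0-3 (w=8); MST = {0-3(w=8) 1-2(w=4)}
step 3: add edge 4-6 (w=8); MST = {0-3(w=8) 1-2(w=4) 4-6(w=8)}
step 4: add edge 0-1 (w=12); MST = {0-1(w=12) 0-3(w=8) 1-2(w=4) 4-6(w=8)}
step 5: add edge 2-6 (w=15); MST = {0-1(w=12) 0-3(w=8) 1-2(w=4) 2-6(w=15) 4-6(w=8)}
step 6: add edge 0-5 (w=17); MST = {0-1(w=12) 0-3(w=8) 0-5(w=17) 1-2(w=4) 2-6(w=15) 4-6(w=8)}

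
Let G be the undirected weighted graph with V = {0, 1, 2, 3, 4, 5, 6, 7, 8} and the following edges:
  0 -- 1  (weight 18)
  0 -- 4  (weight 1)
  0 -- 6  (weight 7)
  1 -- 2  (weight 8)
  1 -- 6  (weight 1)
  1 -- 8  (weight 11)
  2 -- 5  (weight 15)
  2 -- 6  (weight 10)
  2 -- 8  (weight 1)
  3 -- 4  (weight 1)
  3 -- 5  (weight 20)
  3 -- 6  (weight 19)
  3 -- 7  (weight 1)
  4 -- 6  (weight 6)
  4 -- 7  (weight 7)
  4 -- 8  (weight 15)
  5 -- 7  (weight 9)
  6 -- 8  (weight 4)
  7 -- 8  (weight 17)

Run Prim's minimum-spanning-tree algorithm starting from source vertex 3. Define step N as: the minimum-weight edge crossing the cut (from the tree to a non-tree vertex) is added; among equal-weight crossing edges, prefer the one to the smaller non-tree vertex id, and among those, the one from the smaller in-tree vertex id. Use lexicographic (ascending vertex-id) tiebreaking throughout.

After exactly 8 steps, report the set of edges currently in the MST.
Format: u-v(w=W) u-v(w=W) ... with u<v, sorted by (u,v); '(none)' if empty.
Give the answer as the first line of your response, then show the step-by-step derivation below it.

0-4(w=1) 1-6(w=1) 2-8(w=1) 3-4(w=1) 3-7(w=1) 4-6(w=6) 5-7(w=9) 6-8(w=4)

step 1: add edge 3-4 (w=1); MST = {3-4(w=1)}
step 2: add edge 0-4 (w=1); MST = {0-4(w=1) 3-4(w=1)}
step 3: add edge 3-7 (w=1); MST = {0-4(w=1) 3-4(w=1) 3-7(w=1)}
step 4: add edge 4-6 (w=6); MST = {0-4(w=1) 3-4(w=1) 3-7(w=1) 4-6(w=6)}
step 5: add edge 1-6 (w=1); MST = {0-4(w=1) 1-6(w=1) 3-4(w=1) 3-7(w=1) 4-6(w=6)}
step 6: add edge 6-8 (w=4); MST = {0-4(w=1) 1-6(w=1) 3-4(w=1) 3-7(w=1) 4-6(w=6) 6-8(w=4)}
step 7: add edge 2-8 (w=1); MST = {0-4(w=1) 1-6(w=1) 2-8(w=1) 3-4(w=1) 3-7(w=1) 4-6(w=6) 6-8(w=4)}
step 8: add edge 5-7 (w=9); MST = {0-4(w=1) 1-6(w=1) 2-8(w=1) 3-4(w=1) 3-7(w=1) 4-6(w=6) 5-7(w=9) 6-8(w=4)}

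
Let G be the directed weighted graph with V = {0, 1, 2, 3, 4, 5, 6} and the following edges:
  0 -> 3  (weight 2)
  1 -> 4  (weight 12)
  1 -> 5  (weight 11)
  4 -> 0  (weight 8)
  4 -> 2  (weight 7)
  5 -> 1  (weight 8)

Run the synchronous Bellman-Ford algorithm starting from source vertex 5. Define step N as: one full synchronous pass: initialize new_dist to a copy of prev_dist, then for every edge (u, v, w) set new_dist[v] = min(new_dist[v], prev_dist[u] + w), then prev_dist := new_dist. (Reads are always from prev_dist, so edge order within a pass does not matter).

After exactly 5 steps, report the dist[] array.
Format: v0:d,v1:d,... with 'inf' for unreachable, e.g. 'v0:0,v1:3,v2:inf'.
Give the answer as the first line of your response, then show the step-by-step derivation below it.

v0:28,v1:8,v2:27,v3:30,v4:20,v5:0,v6:inf

step 1: dist = v0:inf,v1:8,v2:inf,v3:inf,v4:inf,v5:0,v6:inf
step 2: dist = v0:inf,v1:8,v2:inf,v3:inf,v4:20,v5:0,v6:inf
step 3: dist = v0:28,v1:8,v2:27,v3:inf,v4:20,v5:0,v6:inf
step 4: dist = v0:28,v1:8,v2:27,v3:30,v4:20,v5:0,v6:inf
step 5: dist = v0:28,v1:8,v2:27,v3:30,v4:20,v5:0,v6:inf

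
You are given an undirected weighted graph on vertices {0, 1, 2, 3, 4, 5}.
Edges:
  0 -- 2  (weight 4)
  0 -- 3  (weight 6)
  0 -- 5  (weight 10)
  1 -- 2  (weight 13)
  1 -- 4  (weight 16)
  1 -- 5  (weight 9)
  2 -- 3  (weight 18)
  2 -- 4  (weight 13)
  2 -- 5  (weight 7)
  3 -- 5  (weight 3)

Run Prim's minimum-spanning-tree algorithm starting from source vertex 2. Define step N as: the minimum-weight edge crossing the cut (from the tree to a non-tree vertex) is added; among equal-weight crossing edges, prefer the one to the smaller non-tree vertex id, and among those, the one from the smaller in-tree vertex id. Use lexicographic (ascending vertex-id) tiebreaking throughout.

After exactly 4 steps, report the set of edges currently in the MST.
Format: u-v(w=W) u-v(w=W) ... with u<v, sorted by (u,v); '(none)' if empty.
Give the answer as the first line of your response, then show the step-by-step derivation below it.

0-2(w=4) 0-3(w=6) 1-5(w=9) 3-5(w=3)

step 1: add edge 0-2 (w=4); MST = {0-2(w=4)}
step 2: add edge 0-3 (w=6); MST = {0-2(w=4) 0-3(w=6)}
step 3: add edge 3-5 (w=3); MST = {0-2(w=4) 0-3(w=6) 3-5(w=3)}
step 4: add edge 1-5 (w=9); MST = {0-2(w=4) 0-3(w=6) 1-5(w=9) 3-5(w=3)}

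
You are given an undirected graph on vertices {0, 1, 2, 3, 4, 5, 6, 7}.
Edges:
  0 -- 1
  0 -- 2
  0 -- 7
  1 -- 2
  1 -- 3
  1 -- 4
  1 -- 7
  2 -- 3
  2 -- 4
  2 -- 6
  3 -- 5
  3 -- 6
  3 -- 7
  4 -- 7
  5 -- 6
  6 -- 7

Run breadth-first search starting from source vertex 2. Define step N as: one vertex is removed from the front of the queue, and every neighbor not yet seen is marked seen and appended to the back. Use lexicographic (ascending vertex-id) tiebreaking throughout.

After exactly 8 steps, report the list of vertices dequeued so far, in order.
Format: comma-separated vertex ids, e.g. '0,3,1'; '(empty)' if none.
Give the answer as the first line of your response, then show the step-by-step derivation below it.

2,0,1,3,4,6,7,5

step 1: dequeue 2; queue=[0,1,3,4,6]; order=2
step 2: dequeue 0; queue=[1,3,4,6,7]; order=2,0
step 3: dequeue 1; queue=[3,4,6,7]; order=2,0,1
step 4: dequeue 3; queue=[4,6,7,5]; order=2,0,1,3
step 5: dequeue 4; queue=[6,7,5]; order=2,0,1,3,4
step 6: dequeue 6; queue=[7,5]; order=2,0,1,3,4,6
step 7: dequeue 7; queue=[5]; order=2,0,1,3,4,6,7
step 8: dequeue 5; queue=[(empty)]; order=2,0,1,3,4,6,7,5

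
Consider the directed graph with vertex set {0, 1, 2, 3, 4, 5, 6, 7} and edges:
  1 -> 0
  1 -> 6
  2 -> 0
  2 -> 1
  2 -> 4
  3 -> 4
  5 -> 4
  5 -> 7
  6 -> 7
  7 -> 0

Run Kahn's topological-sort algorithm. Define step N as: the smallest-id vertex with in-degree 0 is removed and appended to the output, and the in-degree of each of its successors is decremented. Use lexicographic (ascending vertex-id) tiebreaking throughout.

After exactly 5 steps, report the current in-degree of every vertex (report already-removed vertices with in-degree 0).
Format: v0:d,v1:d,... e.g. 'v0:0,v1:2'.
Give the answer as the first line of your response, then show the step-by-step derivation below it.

v0:1,v1:0,v2:0,v3:0,v4:0,v5:0,v6:0,v7:1

step 1: output 2; order=[2]; indeg=(2,0,0,0,2,0,1,2)
step 2: output 1; order=[2,1]; indeg=(1,0,0,0,2,0,0,2)
step 3: output 3; order=[2,1,3]; indeg=(1,0,0,0,1,0,0,2)
step 4: output 5; order=[2,1,3,5]; indeg=(1,0,0,0,0,0,0,1)
step 5: output 4; order=[2,1,3,5,4]; indeg=(1,0,0,0,0,0,0,1)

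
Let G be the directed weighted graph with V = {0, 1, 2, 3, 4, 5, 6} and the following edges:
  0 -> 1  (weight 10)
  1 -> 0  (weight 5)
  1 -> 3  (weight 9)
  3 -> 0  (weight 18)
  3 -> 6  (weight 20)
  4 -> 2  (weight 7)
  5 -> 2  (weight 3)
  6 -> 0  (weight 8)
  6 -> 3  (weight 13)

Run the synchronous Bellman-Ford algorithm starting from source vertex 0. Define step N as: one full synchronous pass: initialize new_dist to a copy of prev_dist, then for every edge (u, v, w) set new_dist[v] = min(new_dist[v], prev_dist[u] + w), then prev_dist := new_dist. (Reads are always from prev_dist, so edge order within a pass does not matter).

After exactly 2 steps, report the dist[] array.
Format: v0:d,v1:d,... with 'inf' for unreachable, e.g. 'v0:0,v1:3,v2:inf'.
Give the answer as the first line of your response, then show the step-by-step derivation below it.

v0:0,v1:10,v2:inf,v3:19,v4:inf,v5:inf,v6:inf

step 1: dist = v0:0,v1:10,v2:inf,v3:inf,v4:inf,v5:inf,v6:inf
step 2: dist = v0:0,v1:10,v2:inf,v3:19,v4:inf,v5:inf,v6:inf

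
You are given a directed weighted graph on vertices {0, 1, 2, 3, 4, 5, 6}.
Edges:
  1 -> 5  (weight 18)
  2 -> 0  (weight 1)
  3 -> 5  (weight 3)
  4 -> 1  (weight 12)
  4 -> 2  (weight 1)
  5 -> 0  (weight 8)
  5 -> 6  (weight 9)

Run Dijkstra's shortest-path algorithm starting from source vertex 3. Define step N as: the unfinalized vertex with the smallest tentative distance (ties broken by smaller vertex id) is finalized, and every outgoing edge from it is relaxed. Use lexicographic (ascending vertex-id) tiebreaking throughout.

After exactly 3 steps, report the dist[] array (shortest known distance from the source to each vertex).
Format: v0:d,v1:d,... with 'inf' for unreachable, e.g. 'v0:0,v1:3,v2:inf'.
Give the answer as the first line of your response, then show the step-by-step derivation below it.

v0:11,v1:inf,v2:inf,v3:0,v4:inf,v5:3,v6:12

step 1: dist = v0:inf,v1:inf,v2:inf,v3:0,v4:inf,v5:3,v6:inf
step 2: dist = v0:11,v1:inf,v2:inf,v3:0,v4:inf,v5:3,v6:12
step 3: dist = v0:11,v1:inf,v2:inf,v3:0,v4:inf,v5:3,v6:12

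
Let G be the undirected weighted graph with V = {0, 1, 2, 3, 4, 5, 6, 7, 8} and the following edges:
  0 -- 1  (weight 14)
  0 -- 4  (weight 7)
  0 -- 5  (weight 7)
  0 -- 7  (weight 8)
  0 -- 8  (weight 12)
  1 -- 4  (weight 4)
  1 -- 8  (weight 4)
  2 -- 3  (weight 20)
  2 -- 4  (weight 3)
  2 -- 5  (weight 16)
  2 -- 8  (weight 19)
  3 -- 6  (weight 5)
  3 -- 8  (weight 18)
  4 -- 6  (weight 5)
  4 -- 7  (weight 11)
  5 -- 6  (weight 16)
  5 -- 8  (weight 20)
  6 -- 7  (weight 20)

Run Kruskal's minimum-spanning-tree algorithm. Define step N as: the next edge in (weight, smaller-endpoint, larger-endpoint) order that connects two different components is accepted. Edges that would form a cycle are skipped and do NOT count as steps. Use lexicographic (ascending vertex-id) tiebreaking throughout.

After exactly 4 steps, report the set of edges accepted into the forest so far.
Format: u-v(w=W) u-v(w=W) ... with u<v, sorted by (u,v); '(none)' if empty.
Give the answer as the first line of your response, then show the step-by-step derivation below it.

1-4(w=4) 1-8(w=4) 2-4(w=3) 3-6(w=5)

step 1: add edge 2-4 (w=3); MST = {2-4(w=3)}
step 2: add edge 1-4 (w=4); MST = {1-4(w=4) 2-4(w=3)}
step 3: add edge 1-8 (w=4); MST = {1-4(w=4) 1-8(w=4) 2-4(w=3)}
step 4: add edge 3-6 (w=5); MST = {1-4(w=4) 1-8(w=4) 2-4(w=3) 3-6(w=5)}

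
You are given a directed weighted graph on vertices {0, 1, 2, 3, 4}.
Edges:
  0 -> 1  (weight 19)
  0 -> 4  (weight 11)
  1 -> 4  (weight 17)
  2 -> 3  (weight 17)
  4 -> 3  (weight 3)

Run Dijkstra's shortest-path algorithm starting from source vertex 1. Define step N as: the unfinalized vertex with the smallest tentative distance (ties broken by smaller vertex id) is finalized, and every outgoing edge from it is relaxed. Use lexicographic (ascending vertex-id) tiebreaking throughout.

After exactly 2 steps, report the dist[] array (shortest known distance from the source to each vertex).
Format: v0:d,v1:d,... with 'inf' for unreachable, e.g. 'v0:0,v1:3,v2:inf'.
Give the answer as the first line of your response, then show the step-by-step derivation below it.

v0:inf,v1:0,v2:inf,v3:20,v4:17

step 1: dist = v0:inf,v1:0,v2:inf,v3:inf,v4:17
step 2: dist = v0:inf,v1:0,v2:inf,v3:20,v4:17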